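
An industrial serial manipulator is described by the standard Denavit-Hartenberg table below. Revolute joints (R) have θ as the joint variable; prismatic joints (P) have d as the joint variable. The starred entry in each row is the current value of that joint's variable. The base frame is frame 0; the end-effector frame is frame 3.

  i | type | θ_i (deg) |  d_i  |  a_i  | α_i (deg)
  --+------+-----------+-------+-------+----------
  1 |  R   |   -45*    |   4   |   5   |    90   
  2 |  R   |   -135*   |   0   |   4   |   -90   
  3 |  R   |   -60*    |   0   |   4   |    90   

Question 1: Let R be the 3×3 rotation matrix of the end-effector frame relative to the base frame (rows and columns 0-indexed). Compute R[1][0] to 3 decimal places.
-0.362

End-effector x-axis (col 0 of R) = (-0.8624,-0.3624,-0.3536)
R[1][0] = -0.3624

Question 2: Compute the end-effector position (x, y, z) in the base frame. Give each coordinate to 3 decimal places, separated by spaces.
-1.914 -2.985 -0.243

after link 1: o_1 = (3.5355, -3.5355, 4.0000)
after link 2: o_2 = (1.5355, -1.5355, 1.1716)
after link 3: o_3 = (-1.9140, -2.9850, -0.2426)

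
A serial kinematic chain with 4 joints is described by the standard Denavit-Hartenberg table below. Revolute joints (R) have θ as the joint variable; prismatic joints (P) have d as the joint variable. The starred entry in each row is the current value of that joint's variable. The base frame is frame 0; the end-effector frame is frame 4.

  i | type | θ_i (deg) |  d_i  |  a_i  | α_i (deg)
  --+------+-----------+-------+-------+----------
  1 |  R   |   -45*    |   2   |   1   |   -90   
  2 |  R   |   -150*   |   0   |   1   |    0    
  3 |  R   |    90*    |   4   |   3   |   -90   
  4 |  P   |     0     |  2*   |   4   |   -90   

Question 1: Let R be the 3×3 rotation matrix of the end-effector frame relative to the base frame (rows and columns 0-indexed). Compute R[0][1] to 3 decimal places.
-0.612

End-effector y-axis (col 1 of R) = (-0.6124,0.6124,0.5000)
R[0][1] = -0.6124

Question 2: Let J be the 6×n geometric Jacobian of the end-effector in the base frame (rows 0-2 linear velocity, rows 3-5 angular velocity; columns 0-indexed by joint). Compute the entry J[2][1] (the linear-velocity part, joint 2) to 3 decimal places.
-4.366

axis z_1 = (0.7071,0.7071,0.0000); lever o_n−o_1 = (5.9157,-0.2588,5.5622)
cross product → J_v[:, 1] = (3.9331,-3.9331,-4.3660)
J_ω[:, 1] = z_1
entry J[2][1] = -4.3660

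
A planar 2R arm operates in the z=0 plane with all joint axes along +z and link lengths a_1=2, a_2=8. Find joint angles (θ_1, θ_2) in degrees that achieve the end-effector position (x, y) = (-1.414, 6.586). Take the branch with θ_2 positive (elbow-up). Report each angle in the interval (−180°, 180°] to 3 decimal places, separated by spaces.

-20.757 134.994

cos θ_2 = (45.3748−2²−8²)/(2·2·8) = -0.7070; θ_2 = 134.9944° (elbow-up)
β = atan2(6.5860,-1.4140) = 102.1173°; ψ = atan2(5.6574,-3.6563) = 122.8740°
θ_1 = β − ψ = -20.7567°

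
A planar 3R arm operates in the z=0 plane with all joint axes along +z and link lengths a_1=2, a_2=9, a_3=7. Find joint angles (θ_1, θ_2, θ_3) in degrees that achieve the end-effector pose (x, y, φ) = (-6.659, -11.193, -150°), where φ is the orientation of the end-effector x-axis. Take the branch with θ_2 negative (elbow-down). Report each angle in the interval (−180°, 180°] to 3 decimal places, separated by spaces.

30.018 -135.013 -45.005

wrist centre = target − a_3·(cos φ, sin φ) = (-0.5968, -7.6930)
cos θ_2 = (59.5384−2²−9²)/(2·2·9) = -0.7073; θ_2 = -135.0129° (elbow-down)
β = atan2(-7.6930,-0.5968) = -94.4361°; ψ = atan2(-6.3625,-4.3654) = -124.4544°
θ_1 = β − ψ = 30.0182°
θ_3 = φ − θ_1 − θ_2 = -45.0054° (wrapped to (-180°,180°])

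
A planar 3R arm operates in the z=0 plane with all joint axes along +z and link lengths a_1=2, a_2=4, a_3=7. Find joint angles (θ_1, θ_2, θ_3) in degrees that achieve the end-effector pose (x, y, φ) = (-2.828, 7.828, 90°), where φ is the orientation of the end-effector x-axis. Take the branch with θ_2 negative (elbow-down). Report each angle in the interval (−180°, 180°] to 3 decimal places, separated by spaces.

wrist centre = target − a_3·(cos φ, sin φ) = (-2.8280, 0.8280)
cos θ_2 = (8.6832−2²−4²)/(2·2·4) = -0.7073; θ_2 = -135.0158° (elbow-down)
β = atan2(0.8280,-2.8280) = 163.6807°; ψ = atan2(-2.8276,-0.8292) = -106.3438°
θ_1 = β − ψ = 270.0245°
θ_3 = φ − θ_1 − θ_2 = -45.0087° (wrapped to (-180°,180°])

-89.976 -135.016 -45.009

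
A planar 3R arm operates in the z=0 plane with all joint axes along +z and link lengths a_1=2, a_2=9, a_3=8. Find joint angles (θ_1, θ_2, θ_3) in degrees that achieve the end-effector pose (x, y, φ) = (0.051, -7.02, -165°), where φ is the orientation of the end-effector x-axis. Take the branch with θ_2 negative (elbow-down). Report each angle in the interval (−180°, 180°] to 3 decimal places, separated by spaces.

45.001 -89.999 -120.002

wrist centre = target − a_3·(cos φ, sin φ) = (7.7784, -4.9494)
cos θ_2 = (85.0006−2²−9²)/(2·2·9) = 0.0000; θ_2 = -89.9990° (elbow-down)
β = atan2(-4.9494,7.7784) = -32.4688°; ψ = atan2(-9.0000,2.0002) = -77.4702°
θ_1 = β − ψ = 45.0014°
θ_3 = φ − θ_1 − θ_2 = -120.0024° (wrapped to (-180°,180°])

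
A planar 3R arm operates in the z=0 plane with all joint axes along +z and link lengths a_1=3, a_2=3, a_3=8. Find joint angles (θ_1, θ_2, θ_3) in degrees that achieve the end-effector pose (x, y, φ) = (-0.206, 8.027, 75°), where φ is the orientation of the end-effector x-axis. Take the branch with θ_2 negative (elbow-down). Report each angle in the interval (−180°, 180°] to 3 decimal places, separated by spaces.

-119.998 -134.998 -30.004

wrist centre = target − a_3·(cos φ, sin φ) = (-2.2766, 0.2996)
cos θ_2 = (5.2724−3²−3²)/(2·3·3) = -0.7071; θ_2 = -134.9983° (elbow-down)
β = atan2(0.2996,-2.2766) = 172.5030°; ψ = atan2(-2.1214,0.8787) = -67.4992°
θ_1 = β − ψ = 240.0021°
θ_3 = φ − θ_1 − θ_2 = -30.0038° (wrapped to (-180°,180°])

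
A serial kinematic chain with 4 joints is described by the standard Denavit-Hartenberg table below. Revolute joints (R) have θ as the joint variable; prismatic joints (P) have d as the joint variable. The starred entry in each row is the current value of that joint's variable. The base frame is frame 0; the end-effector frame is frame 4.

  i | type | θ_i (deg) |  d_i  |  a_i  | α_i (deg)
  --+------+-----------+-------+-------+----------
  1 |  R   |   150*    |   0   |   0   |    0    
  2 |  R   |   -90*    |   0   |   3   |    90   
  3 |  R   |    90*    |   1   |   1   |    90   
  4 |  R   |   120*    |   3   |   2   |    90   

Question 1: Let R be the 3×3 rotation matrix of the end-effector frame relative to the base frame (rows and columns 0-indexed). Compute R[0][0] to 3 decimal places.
End-effector x-axis (col 0 of R) = (0.7500,-0.4330,-0.5000)
R[0][0] = 0.7500

0.750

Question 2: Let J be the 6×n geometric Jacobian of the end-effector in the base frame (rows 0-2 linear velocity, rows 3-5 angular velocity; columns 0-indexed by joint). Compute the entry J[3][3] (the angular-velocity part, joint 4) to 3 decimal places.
axis z_3 = (0.5000,0.8660,-0.0000); lever o_n−o_3 = (3.0000,1.7321,-1.0000)
cross product → J_v[:, 3] = (-0.8660,0.5000,-1.7321)
J_ω[:, 3] = z_3
entry J[3][3] = 0.5000

0.500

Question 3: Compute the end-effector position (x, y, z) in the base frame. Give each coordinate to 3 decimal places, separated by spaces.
after link 1: o_1 = (0.0000, 0.0000, 0.0000)
after link 2: o_2 = (1.5000, 2.5981, 0.0000)
after link 3: o_3 = (2.3660, 2.0981, 1.0000)
after link 4: o_4 = (5.3660, 3.8301, 0.0000)

5.366 3.830 0.000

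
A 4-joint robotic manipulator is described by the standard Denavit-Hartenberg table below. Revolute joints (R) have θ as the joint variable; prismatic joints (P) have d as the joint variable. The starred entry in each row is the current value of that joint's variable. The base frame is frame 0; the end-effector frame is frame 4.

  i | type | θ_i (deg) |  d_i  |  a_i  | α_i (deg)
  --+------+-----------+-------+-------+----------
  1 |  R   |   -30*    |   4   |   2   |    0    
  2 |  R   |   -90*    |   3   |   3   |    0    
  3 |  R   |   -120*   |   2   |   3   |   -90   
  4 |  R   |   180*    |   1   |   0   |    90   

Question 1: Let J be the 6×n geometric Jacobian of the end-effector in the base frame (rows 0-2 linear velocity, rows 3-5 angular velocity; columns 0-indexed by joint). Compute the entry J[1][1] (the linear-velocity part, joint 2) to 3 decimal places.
-3.866

axis z_1 = (0.0000,0.0000,1.0000); lever o_n−o_1 = (-3.8660,-0.5000,5.0000)
cross product → J_v[:, 1] = (0.5000,-3.8660,0.0000)
J_ω[:, 1] = z_1
entry J[1][1] = -3.8660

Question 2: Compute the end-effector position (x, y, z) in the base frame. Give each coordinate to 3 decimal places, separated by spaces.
-2.134 -1.500 9.000

after link 1: o_1 = (1.7321, -1.0000, 4.0000)
after link 2: o_2 = (0.2321, -3.5981, 7.0000)
after link 3: o_3 = (-1.2679, -1.0000, 9.0000)
after link 4: o_4 = (-2.1340, -1.5000, 9.0000)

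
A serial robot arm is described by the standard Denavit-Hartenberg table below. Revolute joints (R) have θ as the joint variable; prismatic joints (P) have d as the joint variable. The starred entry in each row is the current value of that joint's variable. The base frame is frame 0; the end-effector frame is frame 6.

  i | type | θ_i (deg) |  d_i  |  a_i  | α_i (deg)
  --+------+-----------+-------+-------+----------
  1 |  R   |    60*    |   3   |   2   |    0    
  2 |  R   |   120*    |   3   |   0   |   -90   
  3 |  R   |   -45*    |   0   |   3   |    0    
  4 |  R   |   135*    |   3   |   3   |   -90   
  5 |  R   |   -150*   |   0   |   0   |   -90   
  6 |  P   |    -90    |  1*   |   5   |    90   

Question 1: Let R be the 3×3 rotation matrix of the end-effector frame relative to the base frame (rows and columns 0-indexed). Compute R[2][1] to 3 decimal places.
End-effector y-axis (col 1 of R) = (-0.0000,-0.8660,-0.5000)
R[2][1] = -0.5000

-0.500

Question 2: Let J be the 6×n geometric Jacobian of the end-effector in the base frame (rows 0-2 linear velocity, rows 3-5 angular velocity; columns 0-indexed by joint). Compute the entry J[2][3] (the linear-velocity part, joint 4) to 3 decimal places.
5.000

axis z_3 = (-0.0000,-1.0000,0.0000); lever o_n−o_3 = (5.0000,-3.8660,-3.5000)
cross product → J_v[:, 3] = (3.5000,-0.0000,5.0000)
J_ω[:, 3] = z_3
entry J[2][3] = 5.0000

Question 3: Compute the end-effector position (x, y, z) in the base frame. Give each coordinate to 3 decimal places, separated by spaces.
3.879 -2.134 4.621

after link 1: o_1 = (1.0000, 1.7321, 3.0000)
after link 2: o_2 = (1.0000, 1.7321, 6.0000)
after link 3: o_3 = (-1.1213, 1.7321, 8.1213)
after link 4: o_4 = (-1.1213, -1.2679, 5.1213)
after link 5: o_5 = (-1.1213, -1.2679, 5.1213)
after link 6: o_6 = (3.8787, -2.1340, 4.6213)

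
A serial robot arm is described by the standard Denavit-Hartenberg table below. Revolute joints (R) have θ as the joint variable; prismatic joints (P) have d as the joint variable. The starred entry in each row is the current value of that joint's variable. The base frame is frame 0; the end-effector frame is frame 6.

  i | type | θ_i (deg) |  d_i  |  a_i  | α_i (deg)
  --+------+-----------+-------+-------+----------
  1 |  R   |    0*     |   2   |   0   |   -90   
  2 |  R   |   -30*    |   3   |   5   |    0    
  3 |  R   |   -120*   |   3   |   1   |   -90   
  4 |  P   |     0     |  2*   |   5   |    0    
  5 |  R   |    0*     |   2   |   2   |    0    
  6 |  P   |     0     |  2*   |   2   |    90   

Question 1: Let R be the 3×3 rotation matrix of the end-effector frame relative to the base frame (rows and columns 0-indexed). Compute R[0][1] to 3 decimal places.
End-effector y-axis (col 1 of R) = (0.5000,-0.0000,0.8660)
R[0][1] = 0.5000

0.500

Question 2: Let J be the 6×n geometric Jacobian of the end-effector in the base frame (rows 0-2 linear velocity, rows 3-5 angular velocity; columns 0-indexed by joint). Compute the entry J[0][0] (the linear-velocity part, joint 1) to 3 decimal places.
-6.000

axis z_0 = ẑ; lever o_n−o_0 = (-1.3301,6.0000,14.6962)
cross product → J_v[:, 0] = (-6.0000,-1.3301,0.0000)
J_ω[:, 0] = z_0
entry J[0][0] = -6.0000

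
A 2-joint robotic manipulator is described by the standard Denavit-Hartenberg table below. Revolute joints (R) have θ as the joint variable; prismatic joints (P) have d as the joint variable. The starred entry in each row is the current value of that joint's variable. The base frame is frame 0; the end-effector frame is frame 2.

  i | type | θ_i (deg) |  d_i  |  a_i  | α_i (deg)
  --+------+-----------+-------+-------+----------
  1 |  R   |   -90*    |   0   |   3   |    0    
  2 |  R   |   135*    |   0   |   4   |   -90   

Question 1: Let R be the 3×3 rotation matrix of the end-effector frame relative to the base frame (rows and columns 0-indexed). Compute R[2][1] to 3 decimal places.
End-effector y-axis (col 1 of R) = (-0.0000,0.0000,-1.0000)
R[2][1] = -1.0000

-1.000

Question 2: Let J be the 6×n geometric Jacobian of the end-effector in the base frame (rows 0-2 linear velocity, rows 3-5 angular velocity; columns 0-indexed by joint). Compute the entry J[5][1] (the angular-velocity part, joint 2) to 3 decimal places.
axis z_1 = (0.0000,0.0000,1.0000); lever o_n−o_1 = (2.8284,2.8284,0.0000)
cross product → J_v[:, 1] = (-2.8284,2.8284,0.0000)
J_ω[:, 1] = z_1
entry J[5][1] = 1.0000

1.000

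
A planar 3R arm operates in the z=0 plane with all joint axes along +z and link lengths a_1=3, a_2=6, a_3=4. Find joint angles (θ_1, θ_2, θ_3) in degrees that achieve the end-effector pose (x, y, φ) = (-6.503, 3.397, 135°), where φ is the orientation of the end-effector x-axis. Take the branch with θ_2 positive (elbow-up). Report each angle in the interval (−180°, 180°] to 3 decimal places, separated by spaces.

wrist centre = target − a_3·(cos φ, sin φ) = (-3.6746, 0.5686)
cos θ_2 = (13.8258−3²−6²)/(2·3·6) = -0.8660; θ_2 = 149.9915° (elbow-up)
β = atan2(0.5686,-3.6746) = 171.2043°; ψ = atan2(3.0008,-2.1957) = 126.1935°
θ_1 = β − ψ = 45.0108°
θ_3 = φ − θ_1 − θ_2 = -60.0023° (wrapped to (-180°,180°])

45.011 149.991 -60.002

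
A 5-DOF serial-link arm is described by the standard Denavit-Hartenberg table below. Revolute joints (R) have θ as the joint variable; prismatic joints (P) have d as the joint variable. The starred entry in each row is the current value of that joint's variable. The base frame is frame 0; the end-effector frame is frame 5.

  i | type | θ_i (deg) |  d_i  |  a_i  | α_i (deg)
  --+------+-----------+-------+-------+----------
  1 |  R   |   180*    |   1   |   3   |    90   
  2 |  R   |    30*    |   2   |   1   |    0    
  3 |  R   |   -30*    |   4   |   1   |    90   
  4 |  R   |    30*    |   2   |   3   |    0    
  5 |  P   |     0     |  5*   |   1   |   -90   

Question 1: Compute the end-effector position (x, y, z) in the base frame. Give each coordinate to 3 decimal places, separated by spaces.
-8.330 8.000 -5.500

after link 1: o_1 = (-3.0000, 0.0000, 1.0000)
after link 2: o_2 = (-3.8660, 2.0000, 1.5000)
after link 3: o_3 = (-4.8660, 6.0000, 1.5000)
after link 4: o_4 = (-7.4641, 7.5000, -0.5000)
after link 5: o_5 = (-8.3301, 8.0000, -5.5000)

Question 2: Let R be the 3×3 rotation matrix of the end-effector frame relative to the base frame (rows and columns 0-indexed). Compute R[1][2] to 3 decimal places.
0.866

End-effector z-axis (col 2 of R) = (0.5000,0.8660,0.0000)
R[1][2] = 0.8660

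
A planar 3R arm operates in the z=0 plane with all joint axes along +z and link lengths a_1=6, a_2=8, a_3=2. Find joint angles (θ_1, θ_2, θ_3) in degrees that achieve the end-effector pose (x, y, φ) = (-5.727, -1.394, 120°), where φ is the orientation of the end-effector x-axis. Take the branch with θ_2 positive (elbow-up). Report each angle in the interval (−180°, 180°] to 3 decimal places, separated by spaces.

wrist centre = target − a_3·(cos φ, sin φ) = (-4.7270, -3.1261)
cos θ_2 = (32.1167−6²−8²)/(2·6·8) = -0.7071; θ_2 = 135.0009° (elbow-up)
β = atan2(-3.1261,-4.7270) = -146.5226°; ψ = atan2(5.6568,0.3431) = 86.5295°
θ_1 = β − ψ = -233.0521°
θ_3 = φ − θ_1 − θ_2 = -141.9488° (wrapped to (-180°,180°])

126.948 135.001 -141.949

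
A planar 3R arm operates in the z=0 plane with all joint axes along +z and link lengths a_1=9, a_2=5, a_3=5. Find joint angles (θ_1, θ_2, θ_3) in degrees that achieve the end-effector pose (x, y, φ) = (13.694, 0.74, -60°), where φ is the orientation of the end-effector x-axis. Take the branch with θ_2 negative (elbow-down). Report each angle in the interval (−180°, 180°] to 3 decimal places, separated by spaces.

44.998 -59.991 -45.006

wrist centre = target − a_3·(cos φ, sin φ) = (11.1940, 5.0701)
cos θ_2 = (151.0118−9²−5²)/(2·9·5) = 0.5001; θ_2 = -59.9913° (elbow-down)
β = atan2(5.0701,11.1940) = 24.3673°; ψ = atan2(-4.3297,11.5007) = -20.6303°
θ_1 = β − ψ = 44.9976°
θ_3 = φ − θ_1 − θ_2 = -45.0063° (wrapped to (-180°,180°])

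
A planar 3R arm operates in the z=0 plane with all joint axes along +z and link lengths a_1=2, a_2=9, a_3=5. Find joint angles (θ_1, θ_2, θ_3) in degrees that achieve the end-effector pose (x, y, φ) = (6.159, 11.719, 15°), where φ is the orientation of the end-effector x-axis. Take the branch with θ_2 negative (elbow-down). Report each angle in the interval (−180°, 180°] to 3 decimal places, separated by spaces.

wrist centre = target − a_3·(cos φ, sin φ) = (1.3294, 10.4249)
cos θ_2 = (110.4459−2²−9²)/(2·2·9) = 0.7068; θ_2 = -45.0225° (elbow-down)
β = atan2(10.4249,1.3294) = 82.7329°; ψ = atan2(-6.3665,8.3615) = -37.2858°
θ_1 = β − ψ = 120.0187°
θ_3 = φ − θ_1 − θ_2 = -59.9963° (wrapped to (-180°,180°])

120.019 -45.022 -59.996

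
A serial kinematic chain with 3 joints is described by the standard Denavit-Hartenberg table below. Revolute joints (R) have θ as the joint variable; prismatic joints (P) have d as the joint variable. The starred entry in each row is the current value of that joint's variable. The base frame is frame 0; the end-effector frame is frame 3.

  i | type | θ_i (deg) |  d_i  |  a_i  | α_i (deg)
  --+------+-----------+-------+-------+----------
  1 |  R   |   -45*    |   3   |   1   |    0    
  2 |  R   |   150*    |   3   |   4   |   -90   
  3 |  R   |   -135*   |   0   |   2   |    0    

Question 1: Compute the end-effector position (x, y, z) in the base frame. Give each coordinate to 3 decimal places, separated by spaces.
0.038 1.791 7.414

after link 1: o_1 = (0.7071, -0.7071, 3.0000)
after link 2: o_2 = (-0.3282, 3.1566, 6.0000)
after link 3: o_3 = (0.0379, 1.7906, 7.4142)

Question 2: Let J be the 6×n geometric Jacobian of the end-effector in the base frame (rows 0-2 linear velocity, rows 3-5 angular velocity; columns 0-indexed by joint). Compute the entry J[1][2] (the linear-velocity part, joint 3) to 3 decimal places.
axis z_2 = (-0.9659,-0.2588,0.0000); lever o_n−o_2 = (0.3660,-1.3660,1.4142)
cross product → J_v[:, 2] = (-0.3660,1.3660,1.4142)
J_ω[:, 2] = z_2
entry J[1][2] = 1.3660

1.366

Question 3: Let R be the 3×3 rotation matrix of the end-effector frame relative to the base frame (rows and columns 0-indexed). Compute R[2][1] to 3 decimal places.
0.707

End-effector y-axis (col 1 of R) = (-0.1830,0.6830,0.7071)
R[2][1] = 0.7071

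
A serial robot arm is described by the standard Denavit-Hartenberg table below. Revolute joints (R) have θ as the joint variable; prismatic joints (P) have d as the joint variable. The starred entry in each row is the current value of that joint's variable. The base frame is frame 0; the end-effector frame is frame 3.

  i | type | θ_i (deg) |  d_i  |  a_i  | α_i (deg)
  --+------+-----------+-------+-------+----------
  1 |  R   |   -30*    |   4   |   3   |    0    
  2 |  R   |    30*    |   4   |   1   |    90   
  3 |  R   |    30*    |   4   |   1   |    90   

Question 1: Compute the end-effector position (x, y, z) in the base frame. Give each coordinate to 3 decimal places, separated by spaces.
after link 1: o_1 = (2.5981, -1.5000, 4.0000)
after link 2: o_2 = (3.5981, -1.5000, 8.0000)
after link 3: o_3 = (4.4641, -5.5000, 8.5000)

4.464 -5.500 8.500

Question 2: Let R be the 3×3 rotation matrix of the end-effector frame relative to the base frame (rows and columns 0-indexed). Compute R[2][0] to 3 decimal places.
End-effector x-axis (col 0 of R) = (0.8660,0.0000,0.5000)
R[2][0] = 0.5000

0.500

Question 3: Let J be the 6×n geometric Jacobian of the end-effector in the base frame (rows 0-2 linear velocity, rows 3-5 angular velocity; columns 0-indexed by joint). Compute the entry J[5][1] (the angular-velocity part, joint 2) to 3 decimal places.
axis z_1 = (0.0000,0.0000,1.0000); lever o_n−o_1 = (1.8660,-4.0000,4.5000)
cross product → J_v[:, 1] = (4.0000,1.8660,-0.0000)
J_ω[:, 1] = z_1
entry J[5][1] = 1.0000

1.000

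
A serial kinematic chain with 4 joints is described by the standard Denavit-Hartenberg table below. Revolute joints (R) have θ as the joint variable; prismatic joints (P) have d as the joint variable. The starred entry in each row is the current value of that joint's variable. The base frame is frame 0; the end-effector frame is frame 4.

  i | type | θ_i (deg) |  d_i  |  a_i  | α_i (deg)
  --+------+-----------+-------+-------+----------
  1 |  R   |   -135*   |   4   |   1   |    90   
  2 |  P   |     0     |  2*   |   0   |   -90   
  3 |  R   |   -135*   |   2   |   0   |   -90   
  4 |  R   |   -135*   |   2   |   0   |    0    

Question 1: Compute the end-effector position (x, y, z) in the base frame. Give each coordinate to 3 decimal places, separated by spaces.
-4.121 0.707 6.000

after link 1: o_1 = (-0.7071, -0.7071, 4.0000)
after link 2: o_2 = (-2.1213, 0.7071, 4.0000)
after link 3: o_3 = (-2.1213, 0.7071, 6.0000)
after link 4: o_4 = (-4.1213, 0.7071, 6.0000)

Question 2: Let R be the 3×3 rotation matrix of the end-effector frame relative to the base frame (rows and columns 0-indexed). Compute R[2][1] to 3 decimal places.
0.707

End-effector y-axis (col 1 of R) = (-0.0000,0.7071,0.7071)
R[2][1] = 0.7071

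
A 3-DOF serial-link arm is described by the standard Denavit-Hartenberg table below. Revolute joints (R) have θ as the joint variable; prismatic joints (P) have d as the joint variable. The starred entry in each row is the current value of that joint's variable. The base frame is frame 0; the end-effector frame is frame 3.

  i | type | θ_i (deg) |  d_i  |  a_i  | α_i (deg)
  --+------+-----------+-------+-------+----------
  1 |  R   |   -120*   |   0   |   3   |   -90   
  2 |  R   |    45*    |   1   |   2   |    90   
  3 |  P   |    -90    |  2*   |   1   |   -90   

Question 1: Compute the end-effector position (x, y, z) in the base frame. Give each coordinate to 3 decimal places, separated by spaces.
-2.914 -5.048 0.000

after link 1: o_1 = (-1.5000, -2.5981, 0.0000)
after link 2: o_2 = (-1.3411, -4.3228, -1.4142)
after link 3: o_3 = (-2.9142, -5.0476, 0.0000)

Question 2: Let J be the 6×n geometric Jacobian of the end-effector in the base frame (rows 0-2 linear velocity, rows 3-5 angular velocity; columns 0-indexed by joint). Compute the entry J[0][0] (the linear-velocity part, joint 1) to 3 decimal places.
5.048

axis z_0 = ẑ; lever o_n−o_0 = (-2.9142,-5.0476,0.0000)
cross product → J_v[:, 0] = (5.0476,-2.9142,0.0000)
J_ω[:, 0] = z_0
entry J[0][0] = 5.0476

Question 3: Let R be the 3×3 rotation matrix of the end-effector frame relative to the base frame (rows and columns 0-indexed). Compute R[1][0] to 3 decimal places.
End-effector x-axis (col 0 of R) = (-0.8660,0.5000,-0.0000)
R[1][0] = 0.5000

0.500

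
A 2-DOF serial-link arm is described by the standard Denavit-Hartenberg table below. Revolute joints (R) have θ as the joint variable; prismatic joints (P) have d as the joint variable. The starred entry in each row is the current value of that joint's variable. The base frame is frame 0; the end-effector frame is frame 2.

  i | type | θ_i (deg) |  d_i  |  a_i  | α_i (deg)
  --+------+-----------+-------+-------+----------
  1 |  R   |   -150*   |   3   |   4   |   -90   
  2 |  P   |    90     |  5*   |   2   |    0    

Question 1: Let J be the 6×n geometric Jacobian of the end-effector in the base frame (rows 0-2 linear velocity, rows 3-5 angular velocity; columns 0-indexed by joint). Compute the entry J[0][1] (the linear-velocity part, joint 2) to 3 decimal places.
0.500

prismatic axis z_1 = (0.5000,-0.8660,0.0000)
J_v[:, 1] = z_1; J_ω[:, 1] = (0,0,0)
entry J[0][1] = 0.5000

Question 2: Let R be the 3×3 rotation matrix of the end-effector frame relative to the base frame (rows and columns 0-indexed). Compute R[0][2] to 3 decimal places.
End-effector z-axis (col 2 of R) = (0.5000,-0.8660,0.0000)
R[0][2] = 0.5000

0.500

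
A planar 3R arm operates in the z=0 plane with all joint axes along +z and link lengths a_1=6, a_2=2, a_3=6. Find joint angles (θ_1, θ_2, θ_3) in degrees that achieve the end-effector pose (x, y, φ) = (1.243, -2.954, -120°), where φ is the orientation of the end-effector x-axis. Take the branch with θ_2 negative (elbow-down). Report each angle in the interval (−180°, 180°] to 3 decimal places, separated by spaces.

wrist centre = target − a_3·(cos φ, sin φ) = (4.2430, 2.2422)
cos θ_2 = (23.0303−6²−2²)/(2·6·2) = -0.7071; θ_2 = -134.9971° (elbow-down)
β = atan2(2.2422,4.2430) = 27.8536°; ψ = atan2(-1.4143,4.5859) = -17.1398°
θ_1 = β − ψ = 44.9934°
θ_3 = φ − θ_1 − θ_2 = -29.9963° (wrapped to (-180°,180°])

44.993 -134.997 -29.996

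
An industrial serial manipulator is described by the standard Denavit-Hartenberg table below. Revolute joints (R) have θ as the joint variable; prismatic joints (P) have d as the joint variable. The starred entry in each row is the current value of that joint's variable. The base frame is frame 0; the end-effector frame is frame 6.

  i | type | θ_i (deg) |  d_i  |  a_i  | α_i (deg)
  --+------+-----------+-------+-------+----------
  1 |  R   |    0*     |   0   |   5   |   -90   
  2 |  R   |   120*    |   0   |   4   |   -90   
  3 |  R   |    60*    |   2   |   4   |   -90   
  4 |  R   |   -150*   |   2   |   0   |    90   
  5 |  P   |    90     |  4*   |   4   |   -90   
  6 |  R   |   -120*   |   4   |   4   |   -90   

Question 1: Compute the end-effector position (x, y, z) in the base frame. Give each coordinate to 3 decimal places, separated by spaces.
9.397 -5.232 -5.312

after link 1: o_1 = (5.0000, 0.0000, 0.0000)
after link 2: o_2 = (3.0000, 0.0000, -3.4641)
after link 3: o_3 = (0.2679, -3.4641, -4.1962)
after link 4: o_4 = (1.1340, -4.4641, -2.6962)
after link 5: o_5 = (6.3660, -4.7321, -0.5622)
after link 6: o_6 = (9.3971, -5.2321, -5.3122)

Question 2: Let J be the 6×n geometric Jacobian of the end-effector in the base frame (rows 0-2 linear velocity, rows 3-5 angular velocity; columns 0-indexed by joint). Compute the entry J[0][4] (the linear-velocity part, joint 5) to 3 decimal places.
0.875

prismatic axis z_4 = (0.8750,0.4330,-0.2165)
J_v[:, 4] = z_4; J_ω[:, 4] = (0,0,0)
entry J[0][4] = 0.8750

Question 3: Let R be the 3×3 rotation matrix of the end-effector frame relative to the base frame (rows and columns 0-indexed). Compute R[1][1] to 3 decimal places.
End-effector y-axis (col 1 of R) = (-0.2165,0.7500,0.6250)
R[1][1] = 0.7500

0.750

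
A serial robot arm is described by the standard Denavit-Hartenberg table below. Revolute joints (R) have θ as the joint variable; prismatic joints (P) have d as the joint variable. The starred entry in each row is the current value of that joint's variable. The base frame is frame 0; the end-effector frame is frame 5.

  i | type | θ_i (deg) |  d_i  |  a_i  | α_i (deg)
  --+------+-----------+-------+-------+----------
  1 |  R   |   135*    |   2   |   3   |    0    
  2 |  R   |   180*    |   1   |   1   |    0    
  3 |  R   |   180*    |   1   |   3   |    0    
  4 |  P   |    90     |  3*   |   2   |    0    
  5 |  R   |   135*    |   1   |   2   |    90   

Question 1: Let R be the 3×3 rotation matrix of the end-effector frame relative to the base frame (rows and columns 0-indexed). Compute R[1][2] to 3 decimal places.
-1.000

End-effector z-axis (col 2 of R) = (-0.0000,-1.0000,0.0000)
R[1][2] = -1.0000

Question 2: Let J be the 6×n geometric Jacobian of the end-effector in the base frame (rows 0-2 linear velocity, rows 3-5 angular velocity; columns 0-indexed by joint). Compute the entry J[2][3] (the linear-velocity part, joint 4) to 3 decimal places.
prismatic axis z_3 = (0.0000,0.0000,1.0000)
J_v[:, 3] = z_3; J_ω[:, 3] = (0,0,0)
entry J[2][3] = 1.0000

1.000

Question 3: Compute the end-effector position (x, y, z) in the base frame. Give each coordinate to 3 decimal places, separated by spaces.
after link 1: o_1 = (-2.1213, 2.1213, 2.0000)
after link 2: o_2 = (-1.4142, 1.4142, 3.0000)
after link 3: o_3 = (-3.5355, 3.5355, 4.0000)
after link 4: o_4 = (-4.9497, 2.1213, 7.0000)
after link 5: o_5 = (-2.9497, 2.1213, 8.0000)

-2.950 2.121 8.000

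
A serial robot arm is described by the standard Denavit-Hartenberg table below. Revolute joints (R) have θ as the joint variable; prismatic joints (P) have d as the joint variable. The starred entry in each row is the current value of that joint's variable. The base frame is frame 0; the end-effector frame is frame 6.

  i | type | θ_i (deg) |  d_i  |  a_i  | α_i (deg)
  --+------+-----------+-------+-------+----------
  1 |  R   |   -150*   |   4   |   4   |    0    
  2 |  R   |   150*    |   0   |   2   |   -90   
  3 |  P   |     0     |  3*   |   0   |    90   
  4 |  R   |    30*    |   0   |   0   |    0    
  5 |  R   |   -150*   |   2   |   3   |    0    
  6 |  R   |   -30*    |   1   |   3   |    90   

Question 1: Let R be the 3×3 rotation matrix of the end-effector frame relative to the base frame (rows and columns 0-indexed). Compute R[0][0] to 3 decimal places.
-0.866

End-effector x-axis (col 0 of R) = (-0.8660,-0.5000,0.0000)
R[0][0] = -0.8660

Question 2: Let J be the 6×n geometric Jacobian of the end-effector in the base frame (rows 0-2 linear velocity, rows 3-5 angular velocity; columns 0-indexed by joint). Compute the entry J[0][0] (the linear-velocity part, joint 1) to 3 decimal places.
3.098

axis z_0 = ẑ; lever o_n−o_0 = (-5.5622,-3.0981,7.0000)
cross product → J_v[:, 0] = (3.0981,-5.5622,0.0000)
J_ω[:, 0] = z_0
entry J[0][0] = 3.0981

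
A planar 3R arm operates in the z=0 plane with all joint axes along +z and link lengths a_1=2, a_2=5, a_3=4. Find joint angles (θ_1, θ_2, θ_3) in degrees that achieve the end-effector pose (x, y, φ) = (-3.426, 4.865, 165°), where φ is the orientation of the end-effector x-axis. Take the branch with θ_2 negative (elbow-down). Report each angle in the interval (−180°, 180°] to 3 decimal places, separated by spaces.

-163.047 -134.998 103.045

wrist centre = target − a_3·(cos φ, sin φ) = (0.4377, 3.8297)
cos θ_2 = (14.8584−2²−5²)/(2·2·5) = -0.7071; θ_2 = -134.9980° (elbow-down)
β = atan2(3.8297,0.4377) = 83.4799°; ψ = atan2(-3.5357,-1.5354) = -113.4735°
θ_1 = β − ψ = 196.9534°
θ_3 = φ − θ_1 − θ_2 = 103.0445° (wrapped to (-180°,180°])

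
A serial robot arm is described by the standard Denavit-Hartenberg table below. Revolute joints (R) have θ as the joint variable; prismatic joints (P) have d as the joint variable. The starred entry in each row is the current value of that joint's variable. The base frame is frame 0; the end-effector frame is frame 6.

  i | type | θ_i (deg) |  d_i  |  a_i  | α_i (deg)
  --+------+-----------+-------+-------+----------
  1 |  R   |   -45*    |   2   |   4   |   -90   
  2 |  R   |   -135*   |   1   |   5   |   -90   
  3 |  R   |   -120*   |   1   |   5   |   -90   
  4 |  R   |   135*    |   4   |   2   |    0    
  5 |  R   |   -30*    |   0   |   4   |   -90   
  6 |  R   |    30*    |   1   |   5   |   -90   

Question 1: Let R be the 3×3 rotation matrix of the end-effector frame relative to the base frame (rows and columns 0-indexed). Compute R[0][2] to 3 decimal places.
0.422

End-effector z-axis (col 2 of R) = (0.4219,-0.8758,-0.2346)
R[0][2] = 0.4219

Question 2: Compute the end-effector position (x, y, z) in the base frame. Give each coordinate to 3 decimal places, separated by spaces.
after link 1: o_1 = (2.8284, -2.8284, 2.0000)
after link 2: o_2 = (1.0355, 0.3787, 5.5355)
after link 3: o_3 = (5.8474, 1.6905, 4.4749)
after link 4: o_4 = (3.6029, 5.0314, 6.4244)
after link 5: o_5 = (0.7782, 6.5881, 4.0583)
after link 6: o_6 = (-2.7845, 5.8275, 0.4906)

-2.784 5.827 0.491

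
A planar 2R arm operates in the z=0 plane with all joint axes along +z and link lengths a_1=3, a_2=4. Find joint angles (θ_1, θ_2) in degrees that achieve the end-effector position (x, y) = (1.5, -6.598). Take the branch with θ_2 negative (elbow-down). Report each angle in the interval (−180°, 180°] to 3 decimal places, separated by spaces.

cos θ_2 = (45.7836−3²−4²)/(2·3·4) = 0.8660; θ_2 = -30.0048° (elbow-down)
β = atan2(-6.5980,1.5000) = -77.1920°; ψ = atan2(-2.0003,6.4639) = -17.1949°
θ_1 = β − ψ = -59.9971°

-59.997 -30.005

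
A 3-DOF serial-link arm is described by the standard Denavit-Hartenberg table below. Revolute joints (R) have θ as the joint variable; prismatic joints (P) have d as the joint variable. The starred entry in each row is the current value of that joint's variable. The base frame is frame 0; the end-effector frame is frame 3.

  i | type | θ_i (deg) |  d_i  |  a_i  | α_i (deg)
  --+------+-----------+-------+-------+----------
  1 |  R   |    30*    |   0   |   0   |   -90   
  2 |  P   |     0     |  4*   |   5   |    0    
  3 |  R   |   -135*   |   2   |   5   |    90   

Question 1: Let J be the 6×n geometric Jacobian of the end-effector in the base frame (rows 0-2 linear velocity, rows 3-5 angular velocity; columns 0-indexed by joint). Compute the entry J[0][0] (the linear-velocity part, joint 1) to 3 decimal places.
axis z_0 = ẑ; lever o_n−o_0 = (-1.7317,5.9284,3.5355)
cross product → J_v[:, 0] = (-5.9284,-1.7317,0.0000)
J_ω[:, 0] = z_0
entry J[0][0] = -5.9284

-5.928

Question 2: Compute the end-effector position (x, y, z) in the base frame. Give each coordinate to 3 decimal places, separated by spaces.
-1.732 5.928 3.536

after link 1: o_1 = (0.0000, 0.0000, 0.0000)
after link 2: o_2 = (2.3301, 5.9641, 0.0000)
after link 3: o_3 = (-1.7317, 5.9284, 3.5355)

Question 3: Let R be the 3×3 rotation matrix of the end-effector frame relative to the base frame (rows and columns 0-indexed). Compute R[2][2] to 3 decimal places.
End-effector z-axis (col 2 of R) = (-0.6124,-0.3536,-0.7071)
R[2][2] = -0.7071

-0.707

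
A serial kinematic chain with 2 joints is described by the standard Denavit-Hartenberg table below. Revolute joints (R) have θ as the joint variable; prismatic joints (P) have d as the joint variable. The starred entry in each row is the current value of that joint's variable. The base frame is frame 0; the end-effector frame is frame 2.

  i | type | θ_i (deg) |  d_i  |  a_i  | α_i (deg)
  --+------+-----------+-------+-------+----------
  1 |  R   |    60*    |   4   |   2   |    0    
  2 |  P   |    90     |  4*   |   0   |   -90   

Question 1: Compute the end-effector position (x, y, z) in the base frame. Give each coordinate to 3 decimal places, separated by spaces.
1.000 1.732 8.000

after link 1: o_1 = (1.0000, 1.7321, 4.0000)
after link 2: o_2 = (1.0000, 1.7321, 8.0000)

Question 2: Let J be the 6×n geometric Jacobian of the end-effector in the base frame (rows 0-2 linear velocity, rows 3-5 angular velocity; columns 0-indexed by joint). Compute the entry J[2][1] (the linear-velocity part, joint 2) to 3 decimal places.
prismatic axis z_1 = (0.0000,0.0000,1.0000)
J_v[:, 1] = z_1; J_ω[:, 1] = (0,0,0)
entry J[2][1] = 1.0000

1.000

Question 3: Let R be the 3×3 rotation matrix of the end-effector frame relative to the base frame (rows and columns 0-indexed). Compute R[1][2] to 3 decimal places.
-0.866

End-effector z-axis (col 2 of R) = (-0.5000,-0.8660,0.0000)
R[1][2] = -0.8660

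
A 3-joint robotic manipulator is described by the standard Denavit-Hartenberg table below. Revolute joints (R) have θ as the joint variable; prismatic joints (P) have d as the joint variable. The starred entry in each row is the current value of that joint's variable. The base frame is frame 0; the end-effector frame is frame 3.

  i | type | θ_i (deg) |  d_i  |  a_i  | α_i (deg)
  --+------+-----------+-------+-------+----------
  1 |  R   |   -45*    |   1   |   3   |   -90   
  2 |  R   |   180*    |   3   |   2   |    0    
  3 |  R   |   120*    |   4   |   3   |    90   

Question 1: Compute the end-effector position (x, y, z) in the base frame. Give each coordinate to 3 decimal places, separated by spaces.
6.718 3.182 3.598

after link 1: o_1 = (2.1213, -2.1213, 1.0000)
after link 2: o_2 = (2.8284, 1.4142, 1.0000)
after link 3: o_3 = (6.7175, 3.1820, 3.5981)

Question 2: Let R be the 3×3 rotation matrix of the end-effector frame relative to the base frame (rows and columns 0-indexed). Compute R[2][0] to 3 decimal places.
0.866

End-effector x-axis (col 0 of R) = (0.3536,-0.3536,0.8660)
R[2][0] = 0.8660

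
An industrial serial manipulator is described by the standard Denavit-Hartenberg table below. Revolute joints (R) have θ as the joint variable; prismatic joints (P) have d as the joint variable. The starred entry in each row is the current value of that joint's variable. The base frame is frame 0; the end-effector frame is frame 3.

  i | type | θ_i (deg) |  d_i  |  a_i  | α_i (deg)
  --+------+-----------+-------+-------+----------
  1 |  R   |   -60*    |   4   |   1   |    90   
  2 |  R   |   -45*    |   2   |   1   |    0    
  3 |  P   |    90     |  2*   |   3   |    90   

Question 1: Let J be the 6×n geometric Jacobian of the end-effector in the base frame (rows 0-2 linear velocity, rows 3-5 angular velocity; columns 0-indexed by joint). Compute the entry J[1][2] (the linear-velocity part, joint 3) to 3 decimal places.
-0.500

prismatic axis z_2 = (-0.8660,-0.5000,0.0000)
J_v[:, 2] = z_2; J_ω[:, 2] = (0,0,0)
entry J[1][2] = -0.5000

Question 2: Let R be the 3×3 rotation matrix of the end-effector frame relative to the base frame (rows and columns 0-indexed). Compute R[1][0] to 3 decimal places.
End-effector x-axis (col 0 of R) = (0.3536,-0.6124,0.7071)
R[1][0] = -0.6124

-0.612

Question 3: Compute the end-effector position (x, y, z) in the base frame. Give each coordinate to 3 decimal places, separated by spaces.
after link 1: o_1 = (0.5000, -0.8660, 4.0000)
after link 2: o_2 = (-0.8785, -2.4784, 3.2929)
after link 3: o_3 = (-1.5499, -5.3155, 5.4142)

-1.550 -5.316 5.414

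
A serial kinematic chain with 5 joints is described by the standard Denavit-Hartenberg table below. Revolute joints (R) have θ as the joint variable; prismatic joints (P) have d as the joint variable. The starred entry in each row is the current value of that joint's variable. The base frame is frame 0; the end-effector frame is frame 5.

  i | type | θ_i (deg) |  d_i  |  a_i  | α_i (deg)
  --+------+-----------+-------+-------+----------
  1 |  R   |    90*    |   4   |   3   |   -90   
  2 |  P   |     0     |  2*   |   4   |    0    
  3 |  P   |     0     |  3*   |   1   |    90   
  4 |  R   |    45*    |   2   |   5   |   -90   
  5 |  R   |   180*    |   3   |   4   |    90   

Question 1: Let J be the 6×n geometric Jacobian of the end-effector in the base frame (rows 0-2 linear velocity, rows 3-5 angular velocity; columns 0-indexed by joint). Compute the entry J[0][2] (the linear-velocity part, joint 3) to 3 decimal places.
prismatic axis z_2 = (-1.0000,0.0000,0.0000)
J_v[:, 2] = z_2; J_ω[:, 2] = (0,0,0)
entry J[0][2] = -1.0000

-1.000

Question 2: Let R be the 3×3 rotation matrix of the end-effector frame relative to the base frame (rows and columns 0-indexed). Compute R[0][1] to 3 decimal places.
-0.707

End-effector y-axis (col 1 of R) = (-0.7071,-0.7071,0.0000)
R[0][1] = -0.7071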